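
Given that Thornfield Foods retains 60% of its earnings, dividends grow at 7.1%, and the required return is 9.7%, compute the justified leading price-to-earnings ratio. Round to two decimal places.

Payout ratio b = 1 − 0.60 = 0.40.
Justified leading P/E = b/(r−g) = 0.40/(0.097−0.071) = 15.3846

15.38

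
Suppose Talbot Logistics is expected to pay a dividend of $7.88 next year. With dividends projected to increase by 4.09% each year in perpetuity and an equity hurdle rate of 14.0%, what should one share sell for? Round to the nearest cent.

$79.52

Gordon growth model: P₀ = D₁/(r − g), with D₁ = 7.88 given directly.
P₀ = 7.8800 / (0.14 − 0.0409) = 7.8800 / 0.0991 = 79.5156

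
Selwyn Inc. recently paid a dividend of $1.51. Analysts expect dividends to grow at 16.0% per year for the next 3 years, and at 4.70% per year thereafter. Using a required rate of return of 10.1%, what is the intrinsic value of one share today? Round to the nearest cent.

$39.27

Two-stage DDM. Project D₁…D_3 at 0.16, terminal growth 0.047, discount at r = 0.101.
D_1 = 1.7516
D_2 = 2.0319
D_3 = 2.3570
Terminal value at t=3: TV = D_4/(r−g) = 2.4677/(0.101−0.047) = 45.6987
P₀ = 1.7516/(1+0.101)^1 + 2.0319/(1+0.101)^2 + 2.3570/(1+0.101)^3 + 45.6987/(1+0.101)^3 = 39.2737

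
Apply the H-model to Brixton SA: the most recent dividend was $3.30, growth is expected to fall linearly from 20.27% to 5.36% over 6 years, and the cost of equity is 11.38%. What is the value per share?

H-model: P₀ = D₀[(1+g_L) + H(g_S−g_L)]/(r−g_L), with H = 6/2 = 3.
P₀ = 3.30 × [(1+0.0536) + 3×(0.2027−0.0536)] / (0.1138−0.0536)
   = 3.30 × 1.5009 / 0.0602 = 82.2752

$82.28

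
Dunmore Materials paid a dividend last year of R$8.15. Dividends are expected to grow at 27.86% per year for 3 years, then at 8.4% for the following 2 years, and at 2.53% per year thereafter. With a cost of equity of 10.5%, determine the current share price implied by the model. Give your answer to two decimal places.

Three-stage DDM. Project D₁…D_5; terminal Gordon value at t=5 with g = 0.0253; discount at r = 0.105.
D_1 = 10.4206
D_2 = 13.3238
D_3 = 17.0358
D_4 = 18.4668
D_5 = 20.0180
TV_5 = 20.5244/(0.105−0.0253) = 257.5212
P₀ = Σ Dₜ/(1+r)ᵗ + TV_5/(1+r)^5 = 213.8211

R$213.82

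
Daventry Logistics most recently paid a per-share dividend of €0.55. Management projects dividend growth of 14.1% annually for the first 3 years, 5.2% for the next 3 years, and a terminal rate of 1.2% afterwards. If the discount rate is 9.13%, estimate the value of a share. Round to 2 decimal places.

Three-stage DDM. Project D₁…D_6; terminal Gordon value at t=6 with g = 0.012; discount at r = 0.0913.
D_1 = 0.6276
D_2 = 0.7160
D_3 = 0.8170
D_4 = 0.8595
D_5 = 0.9042
D_6 = 0.9512
TV_6 = 0.9626/(0.0913−0.012) = 12.1388
P₀ = Σ Dₜ/(1+r)ᵗ + TV_6/(1+r)^6 = 10.7445

€10.74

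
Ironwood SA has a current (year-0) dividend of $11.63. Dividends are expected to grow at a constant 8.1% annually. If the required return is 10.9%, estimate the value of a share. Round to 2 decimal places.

Gordon growth model: P₀ = D₁/(r − g). D₁ = 11.63 × (1 + 0.081) = 12.5720.
P₀ = 12.5720 / (0.109 − 0.081) = 12.5720 / 0.028 = 449.0011

$449.00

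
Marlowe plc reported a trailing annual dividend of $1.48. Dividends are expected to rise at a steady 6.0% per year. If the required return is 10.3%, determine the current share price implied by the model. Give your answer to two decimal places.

$36.48

Gordon growth model: P₀ = D₁/(r − g). D₁ = 1.48 × (1 + 0.06) = 1.5688.
P₀ = 1.5688 / (0.103 − 0.06) = 1.5688 / 0.043 = 36.4837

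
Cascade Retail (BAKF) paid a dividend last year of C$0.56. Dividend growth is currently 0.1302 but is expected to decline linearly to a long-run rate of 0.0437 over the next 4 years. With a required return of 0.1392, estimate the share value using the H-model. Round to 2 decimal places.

C$7.13

H-model: P₀ = D₀[(1+g_L) + H(g_S−g_L)]/(r−g_L), with H = 4/2 = 2.
P₀ = 0.56 × [(1+0.0437) + 2×(0.1302−0.0437)] / (0.1392−0.0437)
   = 0.56 × 1.2167 / 0.0955 = 7.1346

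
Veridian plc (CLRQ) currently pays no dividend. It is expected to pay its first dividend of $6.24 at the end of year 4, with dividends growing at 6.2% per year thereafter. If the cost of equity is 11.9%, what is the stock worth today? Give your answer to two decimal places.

Deferred-dividend DDM. At t=3 the remaining stream is a growing perpetuity with first payment D_4 = 6.24.
V_3 = D_4/(r−g) = 6.24/(0.119−0.062) = 109.4737
P₀ = V_3/(1+r)^3 = 109.4737/(1+0.119)^3 = 78.1303

$78.13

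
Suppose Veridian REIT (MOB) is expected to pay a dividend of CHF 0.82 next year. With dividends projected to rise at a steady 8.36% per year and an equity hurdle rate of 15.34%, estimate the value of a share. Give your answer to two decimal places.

CHF 11.75

Gordon growth model: P₀ = D₁/(r − g), with D₁ = 0.82 given directly.
P₀ = 0.8200 / (0.1534 − 0.0836) = 0.8200 / 0.0698 = 11.7479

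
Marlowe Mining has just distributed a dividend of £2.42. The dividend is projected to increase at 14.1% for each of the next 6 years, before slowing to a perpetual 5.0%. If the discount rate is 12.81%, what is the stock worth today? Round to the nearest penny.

Two-stage DDM. Project D₁…D_6 at 0.141, terminal growth 0.05, discount at r = 0.1281.
D_1 = 2.7612
D_2 = 3.1506
D_3 = 3.5948
D_4 = 4.1016
D_5 = 4.6800
D_6 = 5.3399
Terminal value at t=6: TV = D_7/(r−g) = 5.6068/(0.1281−0.05) = 71.7906
P₀ = 2.7612/(1+0.1281)^1 + 3.1506/(1+0.1281)^2 + 3.5948/(1+0.1281)^3 + 4.1016/(1+0.1281)^4 + 4.6800/(1+0.1281)^5 + 5.3399/(1+0.1281)^6 + 71.7906/(1+0.1281)^6 = 49.9446

£49.94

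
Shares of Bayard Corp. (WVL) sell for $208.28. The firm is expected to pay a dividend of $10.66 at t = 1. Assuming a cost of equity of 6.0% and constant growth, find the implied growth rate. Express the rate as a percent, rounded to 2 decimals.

0.88%

From P₀ = D₁/(r − g), the implied growth is g = r − D₁/P₀.
g = 0.06 − 10.66/208.28 = 0.06 − 0.05118 = 0.00882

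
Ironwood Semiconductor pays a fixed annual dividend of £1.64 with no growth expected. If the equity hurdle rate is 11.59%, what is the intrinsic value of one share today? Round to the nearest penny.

Zero-growth DDM (perpetuity): P₀ = D/r = 1.64 / 0.1159 = 14.1501

£14.15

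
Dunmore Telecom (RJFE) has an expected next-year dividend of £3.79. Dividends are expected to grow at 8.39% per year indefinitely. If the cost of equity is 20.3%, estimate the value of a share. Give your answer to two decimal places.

Gordon growth model: P₀ = D₁/(r − g), with D₁ = 3.79 given directly.
P₀ = 3.7900 / (0.203 − 0.0839) = 3.7900 / 0.1191 = 31.8220

£31.82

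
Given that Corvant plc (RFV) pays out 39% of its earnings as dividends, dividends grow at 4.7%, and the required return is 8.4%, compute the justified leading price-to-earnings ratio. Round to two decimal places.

Justified leading P/E = b/(r−g) = 0.39/(0.084−0.047) = 10.5405

10.54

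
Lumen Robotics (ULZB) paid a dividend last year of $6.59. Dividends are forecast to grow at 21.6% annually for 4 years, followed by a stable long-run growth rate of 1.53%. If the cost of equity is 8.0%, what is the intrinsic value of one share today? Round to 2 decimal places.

$201.96

Two-stage DDM. Project D₁…D_4 at 0.216, terminal growth 0.0153, discount at r = 0.08.
D_1 = 8.0134
D_2 = 9.7443
D_3 = 11.8491
D_4 = 14.4085
Terminal value at t=4: TV = D_5/(r−g) = 14.6290/(0.08−0.0153) = 226.1048
P₀ = 8.0134/(1+0.08)^1 + 9.7443/(1+0.08)^2 + 11.8491/(1+0.08)^3 + 14.4085/(1+0.08)^4 + 226.1048/(1+0.08)^4 = 201.9648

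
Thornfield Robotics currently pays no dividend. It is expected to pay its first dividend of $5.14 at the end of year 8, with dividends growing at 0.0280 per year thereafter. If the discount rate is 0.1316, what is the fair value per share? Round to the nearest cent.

$20.88

Deferred-dividend DDM. At t=7 the remaining stream is a growing perpetuity with first payment D_8 = 5.14.
V_7 = D_8/(r−g) = 5.14/(0.1316−0.028) = 49.6139
P₀ = V_7/(1+r)^7 = 49.6139/(1+0.1316)^7 = 20.8811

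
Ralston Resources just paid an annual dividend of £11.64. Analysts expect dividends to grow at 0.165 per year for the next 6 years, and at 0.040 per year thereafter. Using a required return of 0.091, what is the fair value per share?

Two-stage DDM. Project D₁…D_6 at 0.165, terminal growth 0.04, discount at r = 0.091.
D_1 = 13.5606
D_2 = 15.7981
D_3 = 18.4048
D_4 = 21.4416
D_5 = 24.9794
D_6 = 29.1010
Terminal value at t=6: TV = D_7/(r−g) = 30.2651/(0.091−0.04) = 593.4330
P₀ = 13.5606/(1+0.091)^1 + 15.7981/(1+0.091)^2 + 18.4048/(1+0.091)^3 + 21.4416/(1+0.091)^4 + 24.9794/(1+0.091)^5 + 29.1010/(1+0.091)^6 + 593.4330/(1+0.091)^6 = 440.3297

£440.33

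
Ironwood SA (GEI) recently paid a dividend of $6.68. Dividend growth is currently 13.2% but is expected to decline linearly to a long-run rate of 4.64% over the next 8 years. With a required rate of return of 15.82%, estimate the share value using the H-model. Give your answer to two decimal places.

$82.98

H-model: P₀ = D₀[(1+g_L) + H(g_S−g_L)]/(r−g_L), with H = 8/2 = 4.
P₀ = 6.68 × [(1+0.0464) + 4×(0.132−0.0464)] / (0.1582−0.0464)
   = 6.68 × 1.3888 / 0.1118 = 82.9802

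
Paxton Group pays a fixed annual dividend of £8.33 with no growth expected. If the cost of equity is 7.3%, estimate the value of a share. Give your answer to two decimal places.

Zero-growth DDM (perpetuity): P₀ = D/r = 8.33 / 0.073 = 114.1096

£114.11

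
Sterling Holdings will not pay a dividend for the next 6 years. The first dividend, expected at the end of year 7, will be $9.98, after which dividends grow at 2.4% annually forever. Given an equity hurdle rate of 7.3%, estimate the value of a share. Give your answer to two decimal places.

Deferred-dividend DDM. At t=6 the remaining stream is a growing perpetuity with first payment D_7 = 9.98.
V_6 = D_7/(r−g) = 9.98/(0.073−0.024) = 203.6735
P₀ = V_6/(1+r)^6 = 203.6735/(1+0.073)^6 = 133.4554

$133.46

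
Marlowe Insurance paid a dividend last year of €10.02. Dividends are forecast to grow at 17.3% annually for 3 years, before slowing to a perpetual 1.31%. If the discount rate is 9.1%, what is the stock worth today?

Two-stage DDM. Project D₁…D_3 at 0.173, terminal growth 0.0131, discount at r = 0.091.
D_1 = 11.7535
D_2 = 13.7868
D_3 = 16.1719
Terminal value at t=3: TV = D_4/(r−g) = 16.3838/(0.091−0.0131) = 210.3181
P₀ = 11.7535/(1+0.091)^1 + 13.7868/(1+0.091)^2 + 16.1719/(1+0.091)^3 + 210.3181/(1+0.091)^3 = 196.7673

€196.77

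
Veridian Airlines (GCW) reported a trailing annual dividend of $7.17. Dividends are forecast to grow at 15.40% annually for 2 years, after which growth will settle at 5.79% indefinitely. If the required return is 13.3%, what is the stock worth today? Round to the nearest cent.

Two-stage DDM. Project D₁…D_2 at 0.154, terminal growth 0.0579, discount at r = 0.133.
D_1 = 8.2742
D_2 = 9.5484
Terminal value at t=2: TV = D_3/(r−g) = 10.1013/(0.133−0.0579) = 134.5041
P₀ = 8.2742/(1+0.133)^1 + 9.5484/(1+0.133)^2 + 134.5041/(1+0.133)^2 = 119.5205

$119.52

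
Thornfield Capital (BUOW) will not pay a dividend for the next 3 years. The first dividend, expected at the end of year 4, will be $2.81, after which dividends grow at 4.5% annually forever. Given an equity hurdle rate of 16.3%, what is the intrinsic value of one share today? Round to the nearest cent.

$15.14

Deferred-dividend DDM. At t=3 the remaining stream is a growing perpetuity with first payment D_4 = 2.81.
V_3 = D_4/(r−g) = 2.81/(0.163−0.045) = 23.8136
P₀ = V_3/(1+r)^3 = 23.8136/(1+0.163)^3 = 15.1386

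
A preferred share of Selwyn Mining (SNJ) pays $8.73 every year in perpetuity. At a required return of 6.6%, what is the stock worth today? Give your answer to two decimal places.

$132.27

Zero-growth DDM (perpetuity): P₀ = D/r = 8.73 / 0.066 = 132.2727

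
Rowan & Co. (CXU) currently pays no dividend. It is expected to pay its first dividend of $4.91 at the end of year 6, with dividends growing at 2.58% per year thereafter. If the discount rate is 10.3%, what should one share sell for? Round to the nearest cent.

Deferred-dividend DDM. At t=5 the remaining stream is a growing perpetuity with first payment D_6 = 4.91.
V_5 = D_6/(r−g) = 4.91/(0.103−0.0258) = 63.6010
P₀ = V_5/(1+r)^5 = 63.6010/(1+0.103)^5 = 38.9571

$38.96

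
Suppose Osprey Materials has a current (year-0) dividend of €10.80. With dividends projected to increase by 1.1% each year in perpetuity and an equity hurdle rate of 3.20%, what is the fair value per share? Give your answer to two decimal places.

Gordon growth model: P₀ = D₁/(r − g). D₁ = 10.80 × (1 + 0.011) = 10.9188.
P₀ = 10.9188 / (0.032 − 0.011) = 10.9188 / 0.021 = 519.9429

€519.94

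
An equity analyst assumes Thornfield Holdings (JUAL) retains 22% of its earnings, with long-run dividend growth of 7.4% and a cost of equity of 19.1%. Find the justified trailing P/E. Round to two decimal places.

Payout ratio b = 1 − 0.22 = 0.78.
Justified trailing P/E = b(1+g)/(r−g) = 0.78×(1+0.074)/(0.191−0.074) = 7.1600

7.16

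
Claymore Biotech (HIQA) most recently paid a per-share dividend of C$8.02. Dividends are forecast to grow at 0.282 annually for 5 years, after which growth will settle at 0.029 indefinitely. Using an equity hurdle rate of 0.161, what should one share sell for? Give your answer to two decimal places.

Two-stage DDM. Project D₁…D_5 at 0.282, terminal growth 0.029, discount at r = 0.161.
D_1 = 10.2816
D_2 = 13.1811
D_3 = 16.8981
D_4 = 21.6634
D_5 = 27.7725
Terminal value at t=5: TV = D_6/(r−g) = 28.5779/(0.161−0.029) = 216.4990
P₀ = 10.2816/(1+0.161)^1 + 13.1811/(1+0.161)^2 + 16.8981/(1+0.161)^3 + 21.6634/(1+0.161)^4 + 27.7725/(1+0.161)^5 + 216.4990/(1+0.161)^5 = 157.1568

C$157.16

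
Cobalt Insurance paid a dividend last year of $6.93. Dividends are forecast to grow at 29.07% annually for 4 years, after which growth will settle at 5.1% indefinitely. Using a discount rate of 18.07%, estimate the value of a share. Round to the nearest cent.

Two-stage DDM. Project D₁…D_4 at 0.2907, terminal growth 0.051, discount at r = 0.1807.
D_1 = 8.9446
D_2 = 11.5447
D_3 = 14.9008
D_4 = 19.2324
Terminal value at t=4: TV = D_5/(r−g) = 20.2133/(0.1807−0.051) = 155.8466
P₀ = 8.9446/(1+0.1807)^1 + 11.5447/(1+0.1807)^2 + 14.9008/(1+0.1807)^3 + 19.2324/(1+0.1807)^4 + 155.8466/(1+0.1807)^4 = 114.9998

$115.00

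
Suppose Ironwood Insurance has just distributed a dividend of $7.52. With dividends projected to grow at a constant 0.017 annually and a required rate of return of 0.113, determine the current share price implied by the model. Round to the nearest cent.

Gordon growth model: P₀ = D₁/(r − g). D₁ = 7.52 × (1 + 0.017) = 7.6478.
P₀ = 7.6478 / (0.113 − 0.017) = 7.6478 / 0.096 = 79.6650

$79.66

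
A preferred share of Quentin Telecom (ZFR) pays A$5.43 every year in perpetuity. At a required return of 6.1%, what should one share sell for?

Zero-growth DDM (perpetuity): P₀ = D/r = 5.43 / 0.061 = 89.0164

A$89.02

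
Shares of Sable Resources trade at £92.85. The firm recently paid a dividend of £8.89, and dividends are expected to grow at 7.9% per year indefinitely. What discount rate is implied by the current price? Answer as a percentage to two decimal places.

Rearranging the constant-growth DDM: r = D₁/P₀ + g.
D₁ = 8.89 × (1 + 0.079) = 9.5923.
r = 9.5923 / 92.85 + 0.079 = 0.10331 + 0.079 = 0.18231

18.23%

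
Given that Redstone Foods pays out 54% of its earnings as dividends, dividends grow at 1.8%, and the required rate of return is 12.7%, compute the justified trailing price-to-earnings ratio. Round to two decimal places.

Justified trailing P/E = b(1+g)/(r−g) = 0.54×(1+0.018)/(0.127−0.018) = 5.0433

5.04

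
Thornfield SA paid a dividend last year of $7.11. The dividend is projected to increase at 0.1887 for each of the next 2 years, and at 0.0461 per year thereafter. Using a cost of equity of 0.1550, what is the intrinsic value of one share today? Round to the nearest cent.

Two-stage DDM. Project D₁…D_2 at 0.1887, terminal growth 0.0461, discount at r = 0.155.
D_1 = 8.4517
D_2 = 10.0465
Terminal value at t=2: TV = D_3/(r−g) = 10.5096/(0.155−0.0461) = 96.5071
P₀ = 8.4517/(1+0.155)^1 + 10.0465/(1+0.155)^2 + 96.5071/(1+0.155)^2 = 87.1912

$87.19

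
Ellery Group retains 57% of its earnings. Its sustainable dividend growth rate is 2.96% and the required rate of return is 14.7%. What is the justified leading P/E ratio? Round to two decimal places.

3.66

Payout ratio b = 1 − 0.57 = 0.43.
Justified leading P/E = b/(r−g) = 0.43/(0.147−0.0296) = 3.6627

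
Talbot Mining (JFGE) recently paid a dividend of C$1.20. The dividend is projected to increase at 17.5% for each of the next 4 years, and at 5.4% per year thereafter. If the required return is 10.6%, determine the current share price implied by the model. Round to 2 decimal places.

C$36.58

Two-stage DDM. Project D₁…D_4 at 0.175, terminal growth 0.054, discount at r = 0.106.
D_1 = 1.4100
D_2 = 1.6567
D_3 = 1.9467
D_4 = 2.2874
Terminal value at t=4: TV = D_5/(r−g) = 2.4109/(0.106−0.054) = 46.3628
P₀ = 1.4100/(1+0.106)^1 + 1.6567/(1+0.106)^2 + 1.9467/(1+0.106)^3 + 2.2874/(1+0.106)^4 + 46.3628/(1+0.106)^4 = 36.5817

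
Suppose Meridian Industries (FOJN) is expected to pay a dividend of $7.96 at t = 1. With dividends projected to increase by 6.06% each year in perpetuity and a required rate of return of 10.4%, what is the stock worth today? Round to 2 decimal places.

Gordon growth model: P₀ = D₁/(r − g), with D₁ = 7.96 given directly.
P₀ = 7.9600 / (0.104 − 0.0606) = 7.9600 / 0.0434 = 183.4101

$183.41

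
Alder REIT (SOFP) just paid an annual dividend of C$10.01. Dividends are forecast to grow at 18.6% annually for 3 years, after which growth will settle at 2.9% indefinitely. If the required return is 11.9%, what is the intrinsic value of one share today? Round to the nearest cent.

C$170.03

Two-stage DDM. Project D₁…D_3 at 0.186, terminal growth 0.029, discount at r = 0.119.
D_1 = 11.8719
D_2 = 14.0800
D_3 = 16.6989
Terminal value at t=3: TV = D_4/(r−g) = 17.1832/(0.119−0.029) = 190.9242
P₀ = 11.8719/(1+0.119)^1 + 14.0800/(1+0.119)^2 + 16.6989/(1+0.119)^3 + 190.9242/(1+0.119)^3 = 170.0325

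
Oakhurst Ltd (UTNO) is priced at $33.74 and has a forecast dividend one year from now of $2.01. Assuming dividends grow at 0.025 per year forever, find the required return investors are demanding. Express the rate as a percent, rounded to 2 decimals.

8.46%

Rearranging the constant-growth DDM: r = D₁/P₀ + g.
r = 2.0100 / 33.74 + 0.025 = 0.05957 + 0.025 = 0.08457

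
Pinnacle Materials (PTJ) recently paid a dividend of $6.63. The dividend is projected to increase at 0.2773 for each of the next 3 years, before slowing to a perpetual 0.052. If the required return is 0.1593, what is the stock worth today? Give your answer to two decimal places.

$111.16

Two-stage DDM. Project D₁…D_3 at 0.2773, terminal growth 0.052, discount at r = 0.1593.
D_1 = 8.4685
D_2 = 10.8168
D_3 = 13.8163
Terminal value at t=3: TV = D_4/(r−g) = 14.5348/(0.1593−0.052) = 135.4591
P₀ = 8.4685/(1+0.1593)^1 + 10.8168/(1+0.1593)^2 + 13.8163/(1+0.1593)^3 + 135.4591/(1+0.1593)^3 = 111.1610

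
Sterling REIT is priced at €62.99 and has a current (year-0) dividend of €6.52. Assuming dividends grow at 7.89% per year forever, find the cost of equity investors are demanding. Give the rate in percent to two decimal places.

19.06%

Rearranging the constant-growth DDM: r = D₁/P₀ + g.
D₁ = 6.52 × (1 + 0.0789) = 7.0344.
r = 7.0344 / 62.99 + 0.0789 = 0.11168 + 0.0789 = 0.19058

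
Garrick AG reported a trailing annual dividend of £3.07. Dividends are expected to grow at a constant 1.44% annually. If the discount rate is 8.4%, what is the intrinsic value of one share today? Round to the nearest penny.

£44.74

Gordon growth model: P₀ = D₁/(r − g). D₁ = 3.07 × (1 + 0.0144) = 3.1142.
P₀ = 3.1142 / (0.084 − 0.0144) = 3.1142 / 0.0696 = 44.7444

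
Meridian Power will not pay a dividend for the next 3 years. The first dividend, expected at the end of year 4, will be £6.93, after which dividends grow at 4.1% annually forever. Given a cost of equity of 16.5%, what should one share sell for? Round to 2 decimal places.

£35.35

Deferred-dividend DDM. At t=3 the remaining stream is a growing perpetuity with first payment D_4 = 6.93.
V_3 = D_4/(r−g) = 6.93/(0.165−0.041) = 55.8871
P₀ = V_3/(1+r)^3 = 55.8871/(1+0.165)^3 = 35.3455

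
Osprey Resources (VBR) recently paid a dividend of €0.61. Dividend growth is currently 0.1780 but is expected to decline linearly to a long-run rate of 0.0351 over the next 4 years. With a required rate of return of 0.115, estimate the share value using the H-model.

H-model: P₀ = D₀[(1+g_L) + H(g_S−g_L)]/(r−g_L), with H = 4/2 = 2.
P₀ = 0.61 × [(1+0.0351) + 2×(0.178−0.0351)] / (0.115−0.0351)
   = 0.61 × 1.3209 / 0.0799 = 10.0845

€10.08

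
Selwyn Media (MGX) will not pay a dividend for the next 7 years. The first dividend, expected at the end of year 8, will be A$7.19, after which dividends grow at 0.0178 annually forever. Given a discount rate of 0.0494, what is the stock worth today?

Deferred-dividend DDM. At t=7 the remaining stream is a growing perpetuity with first payment D_8 = 7.19.
V_7 = D_8/(r−g) = 7.19/(0.0494−0.0178) = 227.5316
P₀ = V_7/(1+r)^7 = 227.5316/(1+0.0494)^7 = 162.3508

A$162.35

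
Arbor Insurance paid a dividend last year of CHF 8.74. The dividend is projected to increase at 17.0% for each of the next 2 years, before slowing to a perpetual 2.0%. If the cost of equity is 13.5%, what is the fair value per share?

Two-stage DDM. Project D₁…D_2 at 0.17, terminal growth 0.02, discount at r = 0.135.
D_1 = 10.2258
D_2 = 11.9642
Terminal value at t=2: TV = D_3/(r−g) = 12.2035/(0.135−0.02) = 106.1171
P₀ = 10.2258/(1+0.135)^1 + 11.9642/(1+0.135)^2 + 106.1171/(1+0.135)^2 = 100.6715

CHF 100.67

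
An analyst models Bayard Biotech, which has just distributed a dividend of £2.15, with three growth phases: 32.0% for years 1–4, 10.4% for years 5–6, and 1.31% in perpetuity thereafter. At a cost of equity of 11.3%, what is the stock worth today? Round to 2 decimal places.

Three-stage DDM. Project D₁…D_6; terminal Gordon value at t=6 with g = 0.0131; discount at r = 0.113.
D_1 = 2.8380
D_2 = 3.7462
D_3 = 4.9449
D_4 = 6.5273
D_5 = 7.2061
D_6 = 7.9556
TV_6 = 8.0598/(0.113−0.0131) = 80.6787
P₀ = Σ Dₜ/(1+r)ᵗ + TV_6/(1+r)^6 = 64.2595

£64.26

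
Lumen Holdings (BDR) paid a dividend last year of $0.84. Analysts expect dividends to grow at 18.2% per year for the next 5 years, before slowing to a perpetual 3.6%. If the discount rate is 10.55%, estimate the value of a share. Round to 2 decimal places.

$22.65

Two-stage DDM. Project D₁…D_5 at 0.182, terminal growth 0.036, discount at r = 0.1055.
D_1 = 0.9929
D_2 = 1.1736
D_3 = 1.3872
D_4 = 1.6396
D_5 = 1.9381
Terminal value at t=5: TV = D_6/(r−g) = 2.0078/(0.1055−0.036) = 28.8896
P₀ = 0.9929/(1+0.1055)^1 + 1.1736/(1+0.1055)^2 + 1.3872/(1+0.1055)^3 + 1.6396/(1+0.1055)^4 + 1.9381/(1+0.1055)^5 + 28.8896/(1+0.1055)^5 = 22.6530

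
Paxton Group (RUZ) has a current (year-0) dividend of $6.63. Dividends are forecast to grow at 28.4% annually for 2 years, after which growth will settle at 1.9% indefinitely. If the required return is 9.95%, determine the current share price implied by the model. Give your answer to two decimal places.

Two-stage DDM. Project D₁…D_2 at 0.284, terminal growth 0.019, discount at r = 0.0995.
D_1 = 8.5129
D_2 = 10.9306
Terminal value at t=2: TV = D_3/(r−g) = 11.1383/(0.0995−0.019) = 138.3636
P₀ = 8.5129/(1+0.0995)^1 + 10.9306/(1+0.0995)^2 + 138.3636/(1+0.0995)^2 = 131.2384

$131.24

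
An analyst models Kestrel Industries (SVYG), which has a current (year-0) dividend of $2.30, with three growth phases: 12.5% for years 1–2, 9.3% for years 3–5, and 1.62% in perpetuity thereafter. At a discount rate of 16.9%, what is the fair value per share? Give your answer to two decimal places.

$21.52

Three-stage DDM. Project D₁…D_5; terminal Gordon value at t=5 with g = 0.0162; discount at r = 0.169.
D_1 = 2.5875
D_2 = 2.9109
D_3 = 3.1817
D_4 = 3.4775
D_5 = 3.8010
TV_5 = 3.8625/(0.169−0.0162) = 25.2784
P₀ = Σ Dₜ/(1+r)ᵗ + TV_5/(1+r)^5 = 21.5176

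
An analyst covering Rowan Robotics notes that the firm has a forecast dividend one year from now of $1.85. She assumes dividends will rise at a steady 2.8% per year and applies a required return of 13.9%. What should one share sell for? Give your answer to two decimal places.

Gordon growth model: P₀ = D₁/(r − g), with D₁ = 1.85 given directly.
P₀ = 1.8500 / (0.139 − 0.028) = 1.8500 / 0.111 = 16.6667

$16.67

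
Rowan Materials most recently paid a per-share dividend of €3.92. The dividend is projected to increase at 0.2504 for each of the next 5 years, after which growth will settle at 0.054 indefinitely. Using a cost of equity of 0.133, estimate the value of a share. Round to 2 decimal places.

Two-stage DDM. Project D₁…D_5 at 0.2504, terminal growth 0.054, discount at r = 0.133.
D_1 = 4.9016
D_2 = 6.1289
D_3 = 7.6636
D_4 = 9.5826
D_5 = 11.9820
Terminal value at t=5: TV = D_6/(r−g) = 12.6291/(0.133−0.054) = 159.8617
P₀ = 4.9016/(1+0.133)^1 + 6.1289/(1+0.133)^2 + 7.6636/(1+0.133)^3 + 9.5826/(1+0.133)^4 + 11.9820/(1+0.133)^5 + 159.8617/(1+0.133)^5 = 112.2266

€112.23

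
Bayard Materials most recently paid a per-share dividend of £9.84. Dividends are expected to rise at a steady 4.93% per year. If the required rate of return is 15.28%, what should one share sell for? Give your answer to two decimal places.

£99.76

Gordon growth model: P₀ = D₁/(r − g). D₁ = 9.84 × (1 + 0.0493) = 10.3251.
P₀ = 10.3251 / (0.1528 − 0.0493) = 10.3251 / 0.1035 = 99.7595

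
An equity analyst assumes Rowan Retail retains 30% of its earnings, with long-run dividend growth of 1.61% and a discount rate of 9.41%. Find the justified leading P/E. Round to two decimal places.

8.97

Payout ratio b = 1 − 0.30 = 0.70.
Justified leading P/E = b/(r−g) = 0.70/(0.0941−0.0161) = 8.9744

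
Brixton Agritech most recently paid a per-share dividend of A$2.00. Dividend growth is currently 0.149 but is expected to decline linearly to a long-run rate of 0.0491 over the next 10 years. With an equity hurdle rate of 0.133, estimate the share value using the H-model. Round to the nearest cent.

A$36.92

H-model: P₀ = D₀[(1+g_L) + H(g_S−g_L)]/(r−g_L), with H = 10/2 = 5.
P₀ = 2.00 × [(1+0.0491) + 5×(0.149−0.0491)] / (0.133−0.0491)
   = 2.00 × 1.5486 / 0.0839 = 36.9154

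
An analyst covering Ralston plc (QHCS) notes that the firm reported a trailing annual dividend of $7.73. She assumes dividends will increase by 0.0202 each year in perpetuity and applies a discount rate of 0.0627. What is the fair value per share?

$185.56

Gordon growth model: P₀ = D₁/(r − g). D₁ = 7.73 × (1 + 0.0202) = 7.8861.
P₀ = 7.8861 / (0.0627 − 0.0202) = 7.8861 / 0.0425 = 185.5564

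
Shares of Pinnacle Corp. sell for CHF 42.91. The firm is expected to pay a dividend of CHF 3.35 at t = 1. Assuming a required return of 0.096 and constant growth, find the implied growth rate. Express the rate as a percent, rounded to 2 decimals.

1.79%

From P₀ = D₁/(r − g), the implied growth is g = r − D₁/P₀.
g = 0.096 − 3.35/42.91 = 0.096 − 0.07807 = 0.01793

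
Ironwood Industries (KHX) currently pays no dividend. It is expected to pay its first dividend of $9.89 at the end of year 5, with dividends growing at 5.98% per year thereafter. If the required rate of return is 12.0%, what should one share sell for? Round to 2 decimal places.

Deferred-dividend DDM. At t=4 the remaining stream is a growing perpetuity with first payment D_5 = 9.89.
V_4 = D_5/(r−g) = 9.89/(0.12−0.0598) = 164.2857
P₀ = V_4/(1+r)^4 = 164.2857/(1+0.12)^4 = 104.4065

$104.41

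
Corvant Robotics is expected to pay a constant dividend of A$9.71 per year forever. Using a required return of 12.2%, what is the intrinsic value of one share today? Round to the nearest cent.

Zero-growth DDM (perpetuity): P₀ = D/r = 9.71 / 0.122 = 79.5902

A$79.59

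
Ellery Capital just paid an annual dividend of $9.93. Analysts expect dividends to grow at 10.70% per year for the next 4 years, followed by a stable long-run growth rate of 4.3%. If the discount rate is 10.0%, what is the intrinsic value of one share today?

$226.73

Two-stage DDM. Project D₁…D_4 at 0.107, terminal growth 0.043, discount at r = 0.1.
D_1 = 10.9925
D_2 = 12.1687
D_3 = 13.4708
D_4 = 14.9121
Terminal value at t=4: TV = D_5/(r−g) = 15.5534/(0.1−0.043) = 272.8658
P₀ = 10.9925/(1+0.1)^1 + 12.1687/(1+0.1)^2 + 13.4708/(1+0.1)^3 + 14.9121/(1+0.1)^4 + 272.8658/(1+0.1)^4 = 226.7270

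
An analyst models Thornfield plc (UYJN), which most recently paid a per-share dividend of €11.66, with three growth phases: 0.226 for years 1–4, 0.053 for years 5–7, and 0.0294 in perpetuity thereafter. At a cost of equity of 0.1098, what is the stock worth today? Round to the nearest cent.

Three-stage DDM. Project D₁…D_7; terminal Gordon value at t=7 with g = 0.0294; discount at r = 0.1098.
D_1 = 14.2952
D_2 = 17.5259
D_3 = 21.4867
D_4 = 26.3427
D_5 = 27.7389
D_6 = 29.2090
D_7 = 30.7571
TV_7 = 31.6614/(0.1098−0.0294) = 393.7981
P₀ = Σ Dₜ/(1+r)ᵗ + TV_7/(1+r)^7 = 297.0535

€297.05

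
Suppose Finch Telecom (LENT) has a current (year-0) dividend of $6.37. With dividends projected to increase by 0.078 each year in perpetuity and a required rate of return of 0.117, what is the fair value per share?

$176.07

Gordon growth model: P₀ = D₁/(r − g). D₁ = 6.37 × (1 + 0.078) = 6.8669.
P₀ = 6.8669 / (0.117 − 0.078) = 6.8669 / 0.039 = 176.0733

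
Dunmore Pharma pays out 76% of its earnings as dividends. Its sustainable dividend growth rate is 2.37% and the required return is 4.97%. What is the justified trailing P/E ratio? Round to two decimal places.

29.92

Justified trailing P/E = b(1+g)/(r−g) = 0.76×(1+0.0237)/(0.0497−0.0237) = 29.9235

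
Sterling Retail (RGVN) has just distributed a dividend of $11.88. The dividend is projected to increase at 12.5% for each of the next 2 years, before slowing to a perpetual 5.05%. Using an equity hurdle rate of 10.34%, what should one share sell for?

$269.70

Two-stage DDM. Project D₁…D_2 at 0.125, terminal growth 0.0505, discount at r = 0.1034.
D_1 = 13.3650
D_2 = 15.0356
Terminal value at t=2: TV = D_3/(r−g) = 15.7949/(0.1034−0.0505) = 298.5808
P₀ = 13.3650/(1+0.1034)^1 + 15.0356/(1+0.1034)^2 + 298.5808/(1+0.1034)^2 = 269.7048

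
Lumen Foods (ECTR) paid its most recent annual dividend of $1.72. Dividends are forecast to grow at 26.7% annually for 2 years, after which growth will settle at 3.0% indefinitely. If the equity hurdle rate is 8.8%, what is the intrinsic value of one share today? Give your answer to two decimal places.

$45.76

Two-stage DDM. Project D₁…D_2 at 0.267, terminal growth 0.03, discount at r = 0.088.
D_1 = 2.1792
D_2 = 2.7611
Terminal value at t=2: TV = D_3/(r−g) = 2.8439/(0.088−0.03) = 49.0333
P₀ = 2.1792/(1+0.088)^1 + 2.7611/(1+0.088)^2 + 49.0333/(1+0.088)^2 = 45.7577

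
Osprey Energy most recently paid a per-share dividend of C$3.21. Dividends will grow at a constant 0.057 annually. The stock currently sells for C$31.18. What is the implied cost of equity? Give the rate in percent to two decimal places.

16.58%

Rearranging the constant-growth DDM: r = D₁/P₀ + g.
D₁ = 3.21 × (1 + 0.057) = 3.3930.
r = 3.3930 / 31.18 + 0.057 = 0.10882 + 0.057 = 0.16582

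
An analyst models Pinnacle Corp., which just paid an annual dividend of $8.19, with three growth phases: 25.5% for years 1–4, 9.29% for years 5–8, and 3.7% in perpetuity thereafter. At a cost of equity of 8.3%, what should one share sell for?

$453.72

Three-stage DDM. Project D₁…D_8; terminal Gordon value at t=8 with g = 0.037; discount at r = 0.083.
D_1 = 10.2784
D_2 = 12.8995
D_3 = 16.1888
D_4 = 20.3170
D_5 = 22.2044
D_6 = 24.2672
D_7 = 26.5216
D_8 = 28.9855
TV_8 = 30.0579/(0.083−0.037) = 653.4336
P₀ = Σ Dₜ/(1+r)ᵗ + TV_8/(1+r)^8 = 453.7217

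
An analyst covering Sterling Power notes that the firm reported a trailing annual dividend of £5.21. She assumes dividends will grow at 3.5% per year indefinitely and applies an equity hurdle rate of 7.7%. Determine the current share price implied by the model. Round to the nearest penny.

£128.39

Gordon growth model: P₀ = D₁/(r − g). D₁ = 5.21 × (1 + 0.035) = 5.3923.
P₀ = 5.3923 / (0.077 − 0.035) = 5.3923 / 0.042 = 128.3893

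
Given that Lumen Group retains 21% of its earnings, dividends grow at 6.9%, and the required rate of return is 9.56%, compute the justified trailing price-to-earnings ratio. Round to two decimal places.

Payout ratio b = 1 − 0.21 = 0.79.
Justified trailing P/E = b(1+g)/(r−g) = 0.79×(1+0.069)/(0.0956−0.069) = 31.7485

31.75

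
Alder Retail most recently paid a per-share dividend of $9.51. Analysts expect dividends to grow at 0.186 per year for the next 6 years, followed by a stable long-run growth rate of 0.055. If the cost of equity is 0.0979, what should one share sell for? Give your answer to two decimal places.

Two-stage DDM. Project D₁…D_6 at 0.186, terminal growth 0.055, discount at r = 0.0979.
D_1 = 11.2789
D_2 = 13.3767
D_3 = 15.8648
D_4 = 18.8157
D_5 = 22.3154
D_6 = 26.4660
Terminal value at t=6: TV = D_7/(r−g) = 27.9217/(0.0979−0.055) = 650.8544
P₀ = 11.2789/(1+0.0979)^1 + 13.3767/(1+0.0979)^2 + 15.8648/(1+0.0979)^3 + 18.8157/(1+0.0979)^4 + 22.3154/(1+0.0979)^5 + 26.4660/(1+0.0979)^6 + 650.8544/(1+0.0979)^6 = 447.0362

$447.04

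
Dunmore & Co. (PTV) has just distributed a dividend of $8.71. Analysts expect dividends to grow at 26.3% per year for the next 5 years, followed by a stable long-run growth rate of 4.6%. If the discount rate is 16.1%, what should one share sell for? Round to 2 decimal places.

Two-stage DDM. Project D₁…D_5 at 0.263, terminal growth 0.046, discount at r = 0.161.
D_1 = 11.0007
D_2 = 13.8939
D_3 = 17.5480
D_4 = 22.1632
D_5 = 27.9921
Terminal value at t=5: TV = D_6/(r−g) = 29.2797/(0.161−0.046) = 254.6061
P₀ = 11.0007/(1+0.161)^1 + 13.8939/(1+0.161)^2 + 17.5480/(1+0.161)^3 + 22.1632/(1+0.161)^4 + 27.9921/(1+0.161)^5 + 254.6061/(1+0.161)^5 = 177.1647

$177.16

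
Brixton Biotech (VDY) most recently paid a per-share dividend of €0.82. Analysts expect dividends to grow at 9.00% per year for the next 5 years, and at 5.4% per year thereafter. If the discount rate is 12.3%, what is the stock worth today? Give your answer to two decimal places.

Two-stage DDM. Project D₁…D_5 at 0.09, terminal growth 0.054, discount at r = 0.123.
D_1 = 0.8938
D_2 = 0.9742
D_3 = 1.0619
D_4 = 1.1575
D_5 = 1.2617
Terminal value at t=5: TV = D_6/(r−g) = 1.3298/(0.123−0.054) = 19.2725
P₀ = 0.8938/(1+0.123)^1 + 0.9742/(1+0.123)^2 + 1.0619/(1+0.123)^3 + 1.1575/(1+0.123)^4 + 1.2617/(1+0.123)^5 + 19.2725/(1+0.123)^5 = 14.5428

€14.54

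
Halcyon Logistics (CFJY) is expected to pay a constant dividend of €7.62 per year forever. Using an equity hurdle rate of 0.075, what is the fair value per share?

Zero-growth DDM (perpetuity): P₀ = D/r = 7.62 / 0.075 = 101.6000

€101.60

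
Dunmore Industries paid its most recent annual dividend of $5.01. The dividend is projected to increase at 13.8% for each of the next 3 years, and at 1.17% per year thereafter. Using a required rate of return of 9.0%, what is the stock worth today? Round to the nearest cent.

$90.06

Two-stage DDM. Project D₁…D_3 at 0.138, terminal growth 0.0117, discount at r = 0.09.
D_1 = 5.7014
D_2 = 6.4882
D_3 = 7.3835
Terminal value at t=3: TV = D_4/(r−g) = 7.4699/(0.09−0.0117) = 95.4013
P₀ = 5.7014/(1+0.09)^1 + 6.4882/(1+0.09)^2 + 7.3835/(1+0.09)^3 + 95.4013/(1+0.09)^3 = 90.0604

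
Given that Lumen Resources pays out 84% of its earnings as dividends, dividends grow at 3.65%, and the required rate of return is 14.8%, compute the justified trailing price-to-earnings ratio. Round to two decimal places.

Justified trailing P/E = b(1+g)/(r−g) = 0.84×(1+0.0365)/(0.148−0.0365) = 7.8086

7.81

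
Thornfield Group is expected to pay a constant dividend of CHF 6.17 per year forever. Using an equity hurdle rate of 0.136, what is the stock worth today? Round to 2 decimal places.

CHF 45.37

Zero-growth DDM (perpetuity): P₀ = D/r = 6.17 / 0.136 = 45.3676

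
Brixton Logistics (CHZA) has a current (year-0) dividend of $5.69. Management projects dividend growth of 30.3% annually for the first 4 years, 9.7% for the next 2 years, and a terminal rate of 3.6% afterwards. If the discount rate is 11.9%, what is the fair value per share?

$179.58

Three-stage DDM. Project D₁…D_6; terminal Gordon value at t=6 with g = 0.036; discount at r = 0.119.
D_1 = 7.4141
D_2 = 9.6605
D_3 = 12.5877
D_4 = 16.4017
D_5 = 17.9927
D_6 = 19.7380
TV_6 = 20.4486/(0.119−0.036) = 246.3683
P₀ = Σ Dₜ/(1+r)ᵗ + TV_6/(1+r)^6 = 179.5828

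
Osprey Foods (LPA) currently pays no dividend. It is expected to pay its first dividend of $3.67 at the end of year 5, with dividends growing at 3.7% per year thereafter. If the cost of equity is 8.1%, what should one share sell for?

$61.08

Deferred-dividend DDM. At t=4 the remaining stream is a growing perpetuity with first payment D_5 = 3.67.
V_4 = D_5/(r−g) = 3.67/(0.081−0.037) = 83.4091
P₀ = V_4/(1+r)^4 = 83.4091/(1+0.081)^4 = 61.0816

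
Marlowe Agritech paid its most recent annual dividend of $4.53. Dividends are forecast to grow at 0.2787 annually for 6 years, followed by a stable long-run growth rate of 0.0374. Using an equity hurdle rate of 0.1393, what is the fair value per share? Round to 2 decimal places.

$133.69

Two-stage DDM. Project D₁…D_6 at 0.2787, terminal growth 0.0374, discount at r = 0.1393.
D_1 = 5.7925
D_2 = 7.4069
D_3 = 9.4712
D_4 = 12.1108
D_5 = 15.4861
D_6 = 19.8021
Terminal value at t=6: TV = D_7/(r−g) = 20.5426/(0.1393−0.0374) = 201.5962
P₀ = 5.7925/(1+0.1393)^1 + 7.4069/(1+0.1393)^2 + 9.4712/(1+0.1393)^3 + 12.1108/(1+0.1393)^4 + 15.4861/(1+0.1393)^5 + 19.8021/(1+0.1393)^6 + 201.5962/(1+0.1393)^6 = 133.6896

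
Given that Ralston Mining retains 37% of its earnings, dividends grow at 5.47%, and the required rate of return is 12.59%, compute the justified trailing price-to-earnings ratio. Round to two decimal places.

Payout ratio b = 1 − 0.37 = 0.63.
Justified trailing P/E = b(1+g)/(r−g) = 0.63×(1+0.0547)/(0.1259−0.0547) = 9.3323

9.33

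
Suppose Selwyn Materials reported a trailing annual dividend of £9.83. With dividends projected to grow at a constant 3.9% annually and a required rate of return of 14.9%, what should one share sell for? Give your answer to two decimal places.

Gordon growth model: P₀ = D₁/(r − g). D₁ = 9.83 × (1 + 0.039) = 10.2134.
P₀ = 10.2134 / (0.149 − 0.039) = 10.2134 / 0.11 = 92.8488

£92.85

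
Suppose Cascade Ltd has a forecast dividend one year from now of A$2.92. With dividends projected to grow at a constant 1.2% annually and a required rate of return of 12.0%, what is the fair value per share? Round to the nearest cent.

Gordon growth model: P₀ = D₁/(r − g), with D₁ = 2.92 given directly.
P₀ = 2.9200 / (0.12 − 0.012) = 2.9200 / 0.108 = 27.0370

A$27.04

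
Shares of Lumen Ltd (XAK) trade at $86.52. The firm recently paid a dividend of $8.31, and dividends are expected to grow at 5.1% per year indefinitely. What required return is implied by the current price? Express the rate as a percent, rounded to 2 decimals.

Rearranging the constant-growth DDM: r = D₁/P₀ + g.
D₁ = 8.31 × (1 + 0.051) = 8.7338.
r = 8.7338 / 86.52 + 0.051 = 0.10095 + 0.051 = 0.15195

15.19%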